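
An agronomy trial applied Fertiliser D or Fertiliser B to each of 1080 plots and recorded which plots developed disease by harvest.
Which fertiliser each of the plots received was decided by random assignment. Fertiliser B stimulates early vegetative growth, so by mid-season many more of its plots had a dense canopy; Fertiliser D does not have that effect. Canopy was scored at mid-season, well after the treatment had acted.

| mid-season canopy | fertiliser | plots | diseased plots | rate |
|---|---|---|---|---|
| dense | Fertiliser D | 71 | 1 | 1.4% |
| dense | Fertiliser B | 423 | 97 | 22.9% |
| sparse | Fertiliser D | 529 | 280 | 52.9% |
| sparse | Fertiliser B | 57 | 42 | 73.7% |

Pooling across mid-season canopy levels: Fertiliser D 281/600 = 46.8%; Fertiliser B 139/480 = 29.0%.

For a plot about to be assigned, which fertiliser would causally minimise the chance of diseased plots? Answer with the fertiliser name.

Fertiliser B

Mid-season canopy lies on the pathway fertiliser → mid-season canopy → outcome, so adjusting for it blocks the indirect effect. For the total causal effect of fertiliser, use the unadjusted pooled rates.
Pooled: Fertiliser D 46.8% vs Fertiliser B 29.0%; Fertiliser B is lower overall.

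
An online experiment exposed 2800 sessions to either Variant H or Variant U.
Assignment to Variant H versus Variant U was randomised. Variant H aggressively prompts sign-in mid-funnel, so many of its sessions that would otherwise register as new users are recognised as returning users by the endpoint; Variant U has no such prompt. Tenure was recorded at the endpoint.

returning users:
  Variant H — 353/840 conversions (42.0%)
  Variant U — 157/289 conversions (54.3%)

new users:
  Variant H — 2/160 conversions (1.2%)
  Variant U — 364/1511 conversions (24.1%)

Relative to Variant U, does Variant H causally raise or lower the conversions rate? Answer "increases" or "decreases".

User tenure is downstream of the variant. One should not condition on a consequence of treatment, so the overall rates are the right comparison.
Pooled: Variant H 35.5% vs Variant U 28.9%; Variant H is higher overall.

increases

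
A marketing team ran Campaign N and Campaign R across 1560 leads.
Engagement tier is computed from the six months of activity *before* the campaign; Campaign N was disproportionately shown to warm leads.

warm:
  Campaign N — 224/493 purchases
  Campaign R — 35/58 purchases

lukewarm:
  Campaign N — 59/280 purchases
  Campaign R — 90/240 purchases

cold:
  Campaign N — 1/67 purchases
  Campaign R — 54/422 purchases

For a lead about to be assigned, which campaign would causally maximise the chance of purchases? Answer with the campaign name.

Campaign R

Since engagement tier is a pre-existing factor (not a product of the campaign) and it affects the outcome on its own, it is a confounder. The stratified rates, not the pooled rate, identify the causal effect.
Within each level — warm: 45.4% vs 60.3%; lukewarm: 21.1% vs 37.5%; cold: 1.5% vs 12.8% — Campaign R is higher every time.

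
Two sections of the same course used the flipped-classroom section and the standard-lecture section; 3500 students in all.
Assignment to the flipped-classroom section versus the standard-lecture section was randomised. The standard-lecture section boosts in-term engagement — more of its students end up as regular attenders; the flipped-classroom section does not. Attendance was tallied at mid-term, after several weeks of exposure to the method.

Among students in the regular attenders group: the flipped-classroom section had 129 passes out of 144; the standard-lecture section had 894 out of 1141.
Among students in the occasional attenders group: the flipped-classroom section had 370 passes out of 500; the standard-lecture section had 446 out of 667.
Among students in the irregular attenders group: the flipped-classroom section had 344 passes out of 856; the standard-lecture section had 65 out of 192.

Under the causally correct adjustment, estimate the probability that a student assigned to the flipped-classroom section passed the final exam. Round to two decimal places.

0.56

Because the teaching method influences mid-term attendance, mid-term attendance is a post-treatment mediator, not a confounder. Stratifying on it would bias the estimate; the causal effect is the crude pooled difference.
So P(outcome | do(the flipped-classroom section)) is just the pooled rate for the flipped-classroom section: 843/1500 = 0.562.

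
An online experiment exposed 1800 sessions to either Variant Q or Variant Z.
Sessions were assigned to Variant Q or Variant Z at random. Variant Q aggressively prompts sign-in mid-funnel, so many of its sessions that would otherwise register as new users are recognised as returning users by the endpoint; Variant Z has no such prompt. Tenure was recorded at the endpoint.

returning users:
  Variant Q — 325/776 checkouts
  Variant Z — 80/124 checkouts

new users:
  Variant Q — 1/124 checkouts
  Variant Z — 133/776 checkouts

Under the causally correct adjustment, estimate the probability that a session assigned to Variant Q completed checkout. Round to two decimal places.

The distribution of user tenure is itself part of what the variant does — it is an intermediate outcome. Holding it fixed would remove that part of the effect; the total effect is the pooled difference.
So P(outcome | do(Variant Q)) is just the pooled rate for Variant Q: 326/900 = 0.362.

0.36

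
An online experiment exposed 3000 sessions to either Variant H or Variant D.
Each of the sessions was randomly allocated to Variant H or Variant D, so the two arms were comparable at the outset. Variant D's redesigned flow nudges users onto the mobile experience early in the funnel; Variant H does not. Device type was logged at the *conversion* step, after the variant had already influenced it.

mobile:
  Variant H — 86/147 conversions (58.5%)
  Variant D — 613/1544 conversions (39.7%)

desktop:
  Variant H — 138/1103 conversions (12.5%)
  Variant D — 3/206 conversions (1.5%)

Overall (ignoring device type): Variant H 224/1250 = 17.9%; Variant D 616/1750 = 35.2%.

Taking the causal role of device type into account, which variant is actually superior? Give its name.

The stratified and pooled comparisons disagree (Variant H wins within each device type; Variant D wins overall), so the answer turns on the causal role of device type.
Because the variant influences device type, device type is a post-treatment mediator, not a confounder. Stratifying on it would bias the estimate; the causal effect is the crude pooled difference.
Pooled: Variant H 17.9% vs Variant D 35.2%; Variant D is higher overall.

Variant D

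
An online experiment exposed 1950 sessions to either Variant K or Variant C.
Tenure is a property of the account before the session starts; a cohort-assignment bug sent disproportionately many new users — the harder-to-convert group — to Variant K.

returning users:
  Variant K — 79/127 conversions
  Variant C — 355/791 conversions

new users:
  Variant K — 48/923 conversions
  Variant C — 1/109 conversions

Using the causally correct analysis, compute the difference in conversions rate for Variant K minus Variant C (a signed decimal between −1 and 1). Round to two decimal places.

The imbalance in user tenure arose from how sessions were allocated, not from anything the variant did; and user tenure independently affects the outcome. The pooled gap is confounded — condition on user tenure.
Adjusting over the population distribution of user tenure: 0.471·(0.622−0.449) + 0.529·(0.052−0.009) = +0.104.

+0.10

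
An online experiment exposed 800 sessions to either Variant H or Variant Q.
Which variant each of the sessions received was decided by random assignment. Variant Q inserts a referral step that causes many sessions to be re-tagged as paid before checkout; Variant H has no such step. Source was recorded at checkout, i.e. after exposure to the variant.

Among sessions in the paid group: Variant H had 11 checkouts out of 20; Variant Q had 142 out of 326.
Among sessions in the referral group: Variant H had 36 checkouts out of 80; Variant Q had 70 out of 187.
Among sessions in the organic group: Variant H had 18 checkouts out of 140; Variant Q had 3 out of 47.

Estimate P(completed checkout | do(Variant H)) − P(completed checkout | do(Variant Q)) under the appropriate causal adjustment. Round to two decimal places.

-0.11

Within every traffic source level Variant H has the higher rate, yet pooled Variant Q does — Simpson's reversal.
Traffic source is downstream of the variant. One should not condition on a consequence of treatment, so the overall rates are the right comparison.
The causal difference is the pooled difference: 0.271 − 0.384 = -0.113.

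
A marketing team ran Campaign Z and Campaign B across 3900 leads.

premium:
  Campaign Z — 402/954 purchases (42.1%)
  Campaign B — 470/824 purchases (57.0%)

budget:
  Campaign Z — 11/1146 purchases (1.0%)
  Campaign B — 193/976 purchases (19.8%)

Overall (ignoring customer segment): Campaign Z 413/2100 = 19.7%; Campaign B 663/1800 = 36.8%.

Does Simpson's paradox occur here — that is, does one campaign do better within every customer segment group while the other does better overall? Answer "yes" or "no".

no

Within each customer segment level (premium 42.1% vs 57.0%; budget 1.0% vs 19.8%), Campaign B has the higher rate every time. Pooled: 19.7% vs 36.8% — Campaign B has the higher rate overall. They agree.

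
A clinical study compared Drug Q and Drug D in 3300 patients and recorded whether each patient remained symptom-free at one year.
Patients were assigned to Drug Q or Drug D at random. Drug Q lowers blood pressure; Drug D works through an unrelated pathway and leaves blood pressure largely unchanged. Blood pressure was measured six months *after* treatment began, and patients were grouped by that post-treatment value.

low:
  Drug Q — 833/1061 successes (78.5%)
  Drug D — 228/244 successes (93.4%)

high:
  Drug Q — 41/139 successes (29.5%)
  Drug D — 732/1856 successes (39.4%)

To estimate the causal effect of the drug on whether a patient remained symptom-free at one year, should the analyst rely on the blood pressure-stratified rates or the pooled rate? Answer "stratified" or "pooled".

The stratified and pooled comparisons disagree (Drug D wins within each blood pressure; Drug Q wins overall), so the answer turns on the causal role of blood pressure.
Blood pressure lies on the pathway drug → blood pressure → outcome, so adjusting for it blocks the indirect effect. For the total causal effect of drug, use the unadjusted pooled rates.
Pooled: Drug Q 72.8% vs Drug D 45.7%; Drug Q is higher overall.

pooled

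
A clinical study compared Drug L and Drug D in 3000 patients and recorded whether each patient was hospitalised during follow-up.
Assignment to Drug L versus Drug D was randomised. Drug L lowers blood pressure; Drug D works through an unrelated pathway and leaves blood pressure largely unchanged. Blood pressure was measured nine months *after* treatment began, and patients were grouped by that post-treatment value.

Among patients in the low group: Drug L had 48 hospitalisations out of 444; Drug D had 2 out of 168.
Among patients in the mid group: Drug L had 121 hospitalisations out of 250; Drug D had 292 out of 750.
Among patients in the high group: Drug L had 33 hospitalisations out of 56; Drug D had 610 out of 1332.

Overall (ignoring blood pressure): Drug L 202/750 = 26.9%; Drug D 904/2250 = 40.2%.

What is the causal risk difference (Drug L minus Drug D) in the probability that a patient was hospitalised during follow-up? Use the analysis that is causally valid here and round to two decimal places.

-0.13

Within every blood pressure level Drug D has the lower rate, yet pooled Drug L does — Simpson's reversal.
Blood pressure here is a post-treatment variable shaped by the drug; conditioning on it would introduce bias rather than remove it. The overall comparison is the causal one.
The causal difference is the pooled difference: 0.269 − 0.402 = -0.132.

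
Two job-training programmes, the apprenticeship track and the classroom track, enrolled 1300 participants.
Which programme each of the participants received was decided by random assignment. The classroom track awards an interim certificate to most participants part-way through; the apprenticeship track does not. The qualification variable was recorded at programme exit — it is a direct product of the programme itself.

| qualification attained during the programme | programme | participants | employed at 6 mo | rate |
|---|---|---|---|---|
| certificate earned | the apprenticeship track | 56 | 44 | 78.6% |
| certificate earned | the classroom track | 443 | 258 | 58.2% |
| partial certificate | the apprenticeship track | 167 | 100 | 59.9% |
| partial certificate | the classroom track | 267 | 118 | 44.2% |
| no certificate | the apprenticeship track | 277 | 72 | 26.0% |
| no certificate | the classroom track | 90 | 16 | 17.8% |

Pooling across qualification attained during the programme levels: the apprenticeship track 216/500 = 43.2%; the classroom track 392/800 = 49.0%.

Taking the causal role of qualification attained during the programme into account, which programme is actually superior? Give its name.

the classroom track

Within every qualification attained during the programme level the apprenticeship track has the higher rate, yet pooled the classroom track does — Simpson's reversal.
Qualification attained during the programme lies on the pathway programme → qualification attained during the programme → outcome, so adjusting for it blocks the indirect effect. For the total causal effect of programme, use the unadjusted pooled rates.
Pooled: the apprenticeship track 43.2% vs the classroom track 49.0%; the classroom track is higher overall.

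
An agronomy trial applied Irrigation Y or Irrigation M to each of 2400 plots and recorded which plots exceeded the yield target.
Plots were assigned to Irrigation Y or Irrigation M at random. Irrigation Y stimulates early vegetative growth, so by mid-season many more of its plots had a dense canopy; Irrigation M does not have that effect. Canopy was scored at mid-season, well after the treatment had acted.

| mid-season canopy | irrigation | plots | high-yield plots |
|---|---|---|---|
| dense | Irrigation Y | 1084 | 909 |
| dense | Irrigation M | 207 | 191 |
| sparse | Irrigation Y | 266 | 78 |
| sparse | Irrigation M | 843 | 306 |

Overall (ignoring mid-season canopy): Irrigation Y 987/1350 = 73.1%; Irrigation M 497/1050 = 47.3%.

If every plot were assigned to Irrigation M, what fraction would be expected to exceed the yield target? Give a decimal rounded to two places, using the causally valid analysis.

0.47

Irrigation M is higher inside every mid-season canopy stratum but Irrigation Y is higher in aggregate. Whether to stratify depends on how mid-season canopy relates to the irrigation.
Mid-season canopy here is a post-treatment variable shaped by the irrigation; conditioning on it would introduce bias rather than remove it. The overall comparison is the causal one.
So P(outcome | do(Irrigation M)) is just the pooled rate for Irrigation M: 497/1050 = 0.473.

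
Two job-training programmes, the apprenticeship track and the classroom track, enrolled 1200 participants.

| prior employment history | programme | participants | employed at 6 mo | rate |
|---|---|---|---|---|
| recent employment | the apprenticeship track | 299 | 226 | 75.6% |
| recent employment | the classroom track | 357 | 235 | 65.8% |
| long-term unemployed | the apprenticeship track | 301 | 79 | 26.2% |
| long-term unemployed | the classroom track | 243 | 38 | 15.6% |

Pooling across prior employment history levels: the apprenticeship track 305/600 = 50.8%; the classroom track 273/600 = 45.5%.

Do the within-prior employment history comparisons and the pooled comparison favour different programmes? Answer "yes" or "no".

Within each prior employment history level (recent employment 75.6% vs 65.8%; long-term unemployed 26.2% vs 15.6%), the apprenticeship track has the higher rate every time. Pooled: 50.8% vs 45.5% — the apprenticeship track has the higher rate overall. They agree.

no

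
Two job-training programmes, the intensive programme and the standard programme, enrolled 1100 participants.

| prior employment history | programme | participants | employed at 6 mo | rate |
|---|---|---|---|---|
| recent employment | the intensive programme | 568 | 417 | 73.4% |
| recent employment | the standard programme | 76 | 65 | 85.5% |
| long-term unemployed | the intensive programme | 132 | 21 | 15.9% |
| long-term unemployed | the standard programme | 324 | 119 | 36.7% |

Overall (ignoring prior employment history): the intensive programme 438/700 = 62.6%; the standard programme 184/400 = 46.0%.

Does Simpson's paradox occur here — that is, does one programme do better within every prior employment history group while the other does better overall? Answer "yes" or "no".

yes

Within each prior employment history level (recent employment 73.4% vs 85.5%; long-term unemployed 15.9% vs 36.7%), the standard programme has the higher rate every time. Pooled: 62.6% vs 46.0% — the intensive programme has the higher rate overall. The two comparisons disagree.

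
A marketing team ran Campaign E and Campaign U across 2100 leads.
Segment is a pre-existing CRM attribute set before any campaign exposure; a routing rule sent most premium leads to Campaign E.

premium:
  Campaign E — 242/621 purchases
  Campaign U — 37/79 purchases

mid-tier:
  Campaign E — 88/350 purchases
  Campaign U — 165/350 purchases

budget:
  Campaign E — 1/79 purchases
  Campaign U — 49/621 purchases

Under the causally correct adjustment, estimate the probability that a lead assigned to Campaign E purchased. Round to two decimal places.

0.22

The customer segment-specific comparison favours Campaign U throughout, but the pooled figures favour Campaign E. The question is whether to condition on customer segment.
Here customer segment is a common cause — it drives both which campaign a case falls under and the outcome. The crude comparison mixes populations; the stratum-specific rates are the causally relevant ones.
Standardising Campaign E to the population customer segment mix: 0.333·242/621 + 0.333·88/350 + 0.333·1/79 = 0.218.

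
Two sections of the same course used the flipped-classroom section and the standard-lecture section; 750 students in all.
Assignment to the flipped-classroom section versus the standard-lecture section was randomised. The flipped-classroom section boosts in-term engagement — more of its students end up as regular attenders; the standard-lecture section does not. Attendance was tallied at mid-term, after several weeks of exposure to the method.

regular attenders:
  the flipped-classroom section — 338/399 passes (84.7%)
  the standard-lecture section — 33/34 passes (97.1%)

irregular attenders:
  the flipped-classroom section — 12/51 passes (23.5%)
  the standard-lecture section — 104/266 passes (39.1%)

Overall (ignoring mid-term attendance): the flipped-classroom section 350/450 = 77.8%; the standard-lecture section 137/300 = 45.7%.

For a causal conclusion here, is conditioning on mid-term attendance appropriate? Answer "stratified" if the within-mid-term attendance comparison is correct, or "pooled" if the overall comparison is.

pooled

Mid-term attendance here is a post-treatment variable shaped by the teaching method; conditioning on it would introduce bias rather than remove it. The overall comparison is the causal one.
Pooled: the flipped-classroom section 77.8% vs the standard-lecture section 45.7%; the flipped-classroom section is higher overall.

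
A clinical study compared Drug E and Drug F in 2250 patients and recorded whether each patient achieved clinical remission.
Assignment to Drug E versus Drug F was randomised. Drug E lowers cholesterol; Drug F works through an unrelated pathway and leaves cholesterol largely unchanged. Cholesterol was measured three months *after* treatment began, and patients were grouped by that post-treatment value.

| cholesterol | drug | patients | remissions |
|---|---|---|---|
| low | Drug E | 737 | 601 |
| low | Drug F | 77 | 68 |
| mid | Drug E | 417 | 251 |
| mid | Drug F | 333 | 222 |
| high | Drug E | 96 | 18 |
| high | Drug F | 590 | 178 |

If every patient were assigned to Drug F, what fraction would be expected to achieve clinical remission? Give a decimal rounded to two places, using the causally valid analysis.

Stratifying would compare drugs among patients the drugs themselves sorted into cholesterol groups — a form of selection on an intermediate. The unconditioned pooled rates give the total causal effect.
So P(outcome | do(Drug F)) is just the pooled rate for Drug F: 468/1000 = 0.468.

0.47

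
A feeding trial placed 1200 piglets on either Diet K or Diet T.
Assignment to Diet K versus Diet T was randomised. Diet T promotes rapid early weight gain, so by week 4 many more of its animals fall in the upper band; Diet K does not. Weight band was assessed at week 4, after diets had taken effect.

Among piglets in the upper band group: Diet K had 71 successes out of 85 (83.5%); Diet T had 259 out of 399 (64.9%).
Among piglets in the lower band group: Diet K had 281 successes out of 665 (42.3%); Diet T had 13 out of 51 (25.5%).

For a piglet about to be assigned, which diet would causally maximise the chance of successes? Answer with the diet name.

Week-4 weight band is downstream of the diet. One should not condition on a consequence of treatment, so the overall rates are the right comparison.
Pooled: Diet K 46.9% vs Diet T 60.4%; Diet T is higher overall.

Diet T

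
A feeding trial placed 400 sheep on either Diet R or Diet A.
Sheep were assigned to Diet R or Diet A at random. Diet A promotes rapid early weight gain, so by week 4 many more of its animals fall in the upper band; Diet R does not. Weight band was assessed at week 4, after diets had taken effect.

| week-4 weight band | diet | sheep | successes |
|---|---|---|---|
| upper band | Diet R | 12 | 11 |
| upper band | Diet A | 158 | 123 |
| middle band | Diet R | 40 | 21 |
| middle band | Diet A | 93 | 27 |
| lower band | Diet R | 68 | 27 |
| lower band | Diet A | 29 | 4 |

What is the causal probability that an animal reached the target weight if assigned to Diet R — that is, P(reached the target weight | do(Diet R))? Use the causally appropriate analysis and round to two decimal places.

Week-4 weight band is downstream of the diet. One should not condition on a consequence of treatment, so the overall rates are the right comparison.
So P(outcome | do(Diet R)) is just the pooled rate for Diet R: 59/120 = 0.492.

0.49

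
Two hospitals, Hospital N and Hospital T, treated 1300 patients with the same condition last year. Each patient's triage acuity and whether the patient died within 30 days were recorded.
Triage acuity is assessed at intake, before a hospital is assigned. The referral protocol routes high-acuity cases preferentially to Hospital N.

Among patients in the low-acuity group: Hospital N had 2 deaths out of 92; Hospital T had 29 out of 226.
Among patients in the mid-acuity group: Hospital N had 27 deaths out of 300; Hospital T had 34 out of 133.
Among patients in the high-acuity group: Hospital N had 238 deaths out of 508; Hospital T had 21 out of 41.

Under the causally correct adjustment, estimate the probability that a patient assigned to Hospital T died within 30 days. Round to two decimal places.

0.33

The stratified and pooled comparisons disagree (Hospital N wins within each triage acuity; Hospital T wins overall), so the answer turns on the causal role of triage acuity.
The imbalance in triage acuity arose from how patients were allocated, not from anything the hospital did; and triage acuity independently affects the outcome. The pooled gap is confounded — condition on triage acuity.
Standardising Hospital T to the population triage acuity mix: 0.245·29/226 + 0.333·34/133 + 0.422·21/41 = 0.333.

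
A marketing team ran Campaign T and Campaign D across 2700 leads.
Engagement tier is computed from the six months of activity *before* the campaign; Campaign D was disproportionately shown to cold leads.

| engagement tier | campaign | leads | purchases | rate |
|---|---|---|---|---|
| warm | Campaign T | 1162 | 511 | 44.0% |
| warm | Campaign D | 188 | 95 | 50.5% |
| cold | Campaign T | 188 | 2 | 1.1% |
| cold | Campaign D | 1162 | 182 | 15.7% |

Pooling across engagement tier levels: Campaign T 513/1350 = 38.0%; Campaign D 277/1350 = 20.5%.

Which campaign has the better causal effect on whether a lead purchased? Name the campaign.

Campaign D

Within every engagement tier level Campaign D has the higher rate, yet pooled Campaign T does — Simpson's reversal.
Here engagement tier is a common cause — it drives both which campaign a case falls under and the outcome. The crude comparison mixes populations; the stratum-specific rates are the causally relevant ones.
Within each level — warm: 44.0% vs 50.5%; cold: 1.1% vs 15.7% — Campaign D is higher every time.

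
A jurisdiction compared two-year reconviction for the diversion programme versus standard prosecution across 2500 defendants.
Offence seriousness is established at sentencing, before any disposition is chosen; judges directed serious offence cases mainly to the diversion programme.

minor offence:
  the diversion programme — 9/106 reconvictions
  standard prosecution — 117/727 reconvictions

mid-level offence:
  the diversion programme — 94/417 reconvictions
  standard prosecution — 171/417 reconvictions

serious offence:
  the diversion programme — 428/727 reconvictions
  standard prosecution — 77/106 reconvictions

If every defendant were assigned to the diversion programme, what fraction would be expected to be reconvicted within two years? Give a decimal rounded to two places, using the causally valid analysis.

0.30

Offence seriousness differs across dispositions for reasons unrelated to any effect of the disposition itself, and it separately predicts the outcome — a classic confounder. We must compare within offence seriousness levels.
Standardising the diversion programme to the population offence seriousness mix: 0.333·9/106 + 0.334·94/417 + 0.333·428/727 = 0.300.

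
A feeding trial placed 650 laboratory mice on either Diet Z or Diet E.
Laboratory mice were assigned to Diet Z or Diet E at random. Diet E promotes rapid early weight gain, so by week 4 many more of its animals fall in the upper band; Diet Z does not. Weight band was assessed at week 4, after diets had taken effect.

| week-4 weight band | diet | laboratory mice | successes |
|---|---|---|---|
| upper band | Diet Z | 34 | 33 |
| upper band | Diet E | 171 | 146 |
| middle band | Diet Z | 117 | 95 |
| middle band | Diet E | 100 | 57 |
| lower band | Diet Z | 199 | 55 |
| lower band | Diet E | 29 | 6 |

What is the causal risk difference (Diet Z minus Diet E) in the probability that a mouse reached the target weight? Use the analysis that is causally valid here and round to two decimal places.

-0.17

The stratified and pooled comparisons disagree (Diet Z wins within each week-4 weight band; Diet E wins overall), so the answer turns on the causal role of week-4 weight band.
Week-4 weight band is downstream of the diet. One should not condition on a consequence of treatment, so the overall rates are the right comparison.
The causal difference is the pooled difference: 0.523 − 0.697 = -0.174.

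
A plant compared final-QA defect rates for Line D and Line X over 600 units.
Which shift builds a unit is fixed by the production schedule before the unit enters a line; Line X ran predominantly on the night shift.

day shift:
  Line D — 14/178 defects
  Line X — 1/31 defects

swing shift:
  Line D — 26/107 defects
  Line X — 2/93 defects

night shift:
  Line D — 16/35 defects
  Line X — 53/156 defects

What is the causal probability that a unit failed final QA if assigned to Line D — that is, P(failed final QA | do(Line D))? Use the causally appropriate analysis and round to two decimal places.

0.25

Line X is lower inside every shift stratum but Line D is lower in aggregate. Whether to stratify depends on how shift relates to the line.
Shift differs across lines for reasons unrelated to any effect of the line itself, and it separately predicts the outcome — a classic confounder. We must compare within shift levels.
Standardising Line D to the population shift mix: 0.348·14/178 + 0.333·26/107 + 0.318·16/35 = 0.254.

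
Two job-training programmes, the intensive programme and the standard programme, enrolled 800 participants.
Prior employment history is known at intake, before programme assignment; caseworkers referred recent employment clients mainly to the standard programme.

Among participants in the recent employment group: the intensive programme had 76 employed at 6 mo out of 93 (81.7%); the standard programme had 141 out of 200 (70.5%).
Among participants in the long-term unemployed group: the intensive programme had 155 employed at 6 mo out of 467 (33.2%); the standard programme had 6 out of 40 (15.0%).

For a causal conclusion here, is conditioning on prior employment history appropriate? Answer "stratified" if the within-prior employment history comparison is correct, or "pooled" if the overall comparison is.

stratified

Here prior employment history is a common cause — it drives both which programme a case falls under and the outcome. The crude comparison mixes populations; the stratum-specific rates are the causally relevant ones.
Within each level — recent employment: 81.7% vs 70.5%; long-term unemployed: 33.2% vs 15.0% — the intensive programme is higher every time.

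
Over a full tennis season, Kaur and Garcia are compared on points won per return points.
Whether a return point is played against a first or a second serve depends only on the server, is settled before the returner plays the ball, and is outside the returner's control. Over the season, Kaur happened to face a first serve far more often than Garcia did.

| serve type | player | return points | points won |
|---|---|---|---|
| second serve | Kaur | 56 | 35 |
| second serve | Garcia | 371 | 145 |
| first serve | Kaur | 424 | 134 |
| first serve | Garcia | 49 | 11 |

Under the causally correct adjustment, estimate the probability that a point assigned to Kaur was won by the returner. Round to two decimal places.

Within every serve type level Kaur has the higher rate, yet pooled Garcia does — Simpson's reversal.
The imbalance in serve type arose from how return points were allocated, not from anything the player did; and serve type independently affects the outcome. The pooled gap is confounded — condition on serve type.
Standardising Kaur to the population serve type mix: 0.474·35/56 + 0.526·134/424 = 0.463.

0.46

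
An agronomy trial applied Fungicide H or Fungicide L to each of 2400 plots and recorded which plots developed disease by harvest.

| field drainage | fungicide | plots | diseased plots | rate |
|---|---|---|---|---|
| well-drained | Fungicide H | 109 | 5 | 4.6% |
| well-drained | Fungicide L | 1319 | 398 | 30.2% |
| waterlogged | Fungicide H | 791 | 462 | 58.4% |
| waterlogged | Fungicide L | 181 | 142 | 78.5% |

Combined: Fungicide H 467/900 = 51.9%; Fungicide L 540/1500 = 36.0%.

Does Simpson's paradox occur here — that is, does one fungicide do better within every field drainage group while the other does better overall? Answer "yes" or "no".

yes

Within each field drainage level (well-drained 4.6% vs 30.2%; waterlogged 58.4% vs 78.5%), Fungicide H has the lower rate every time. Pooled: 51.9% vs 36.0% — Fungicide L has the lower rate overall. The two comparisons disagree.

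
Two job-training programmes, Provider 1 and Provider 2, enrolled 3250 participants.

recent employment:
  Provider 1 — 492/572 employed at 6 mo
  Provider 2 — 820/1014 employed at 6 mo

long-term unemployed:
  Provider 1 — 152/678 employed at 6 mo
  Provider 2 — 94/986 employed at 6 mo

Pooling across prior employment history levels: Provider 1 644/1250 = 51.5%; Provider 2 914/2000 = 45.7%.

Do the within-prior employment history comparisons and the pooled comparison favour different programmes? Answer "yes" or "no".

no

Within each prior employment history level (recent employment 86.0% vs 80.9%; long-term unemployed 22.4% vs 9.5%), Provider 1 has the higher rate every time. Pooled: 51.5% vs 45.7% — Provider 1 has the higher rate overall. They agree.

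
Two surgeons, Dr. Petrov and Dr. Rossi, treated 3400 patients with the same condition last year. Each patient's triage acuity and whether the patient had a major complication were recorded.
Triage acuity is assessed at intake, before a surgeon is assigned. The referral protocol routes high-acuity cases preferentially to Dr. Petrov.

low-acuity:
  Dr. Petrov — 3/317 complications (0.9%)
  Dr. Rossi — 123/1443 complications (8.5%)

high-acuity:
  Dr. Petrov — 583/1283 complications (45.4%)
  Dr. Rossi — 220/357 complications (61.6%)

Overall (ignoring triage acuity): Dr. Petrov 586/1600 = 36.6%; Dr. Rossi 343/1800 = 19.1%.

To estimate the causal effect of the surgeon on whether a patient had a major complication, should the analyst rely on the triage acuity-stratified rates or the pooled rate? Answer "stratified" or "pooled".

Triage acuity is set before the surgeon has any effect — it is not caused by the surgeon — and it independently drives the outcome. That makes it a confounder, so the causal comparison is within triage acuity levels.
Within each level — low-acuity: 0.9% vs 8.5%; high-acuity: 45.4% vs 61.6% — Dr. Petrov is lower every time.

stratified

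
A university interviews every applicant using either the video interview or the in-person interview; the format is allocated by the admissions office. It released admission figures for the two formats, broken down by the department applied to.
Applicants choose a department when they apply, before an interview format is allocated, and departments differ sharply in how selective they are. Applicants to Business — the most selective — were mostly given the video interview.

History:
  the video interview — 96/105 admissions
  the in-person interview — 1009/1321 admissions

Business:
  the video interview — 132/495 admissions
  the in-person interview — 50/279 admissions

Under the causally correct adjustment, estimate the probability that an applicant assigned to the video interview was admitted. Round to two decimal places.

The department-specific comparison favours the video interview throughout, but the pooled figures favour the in-person interview. The question is whether to condition on department.
Department satisfies the back-door criterion: it is not a descendant of the interview format, and it blocks the spurious path from interview format to outcome. Adjusting for it (i.e., using the within-department rates) gives the causal effect.
Standardising the video interview to the population department mix: 0.648·96/105 + 0.352·132/495 = 0.686.

0.69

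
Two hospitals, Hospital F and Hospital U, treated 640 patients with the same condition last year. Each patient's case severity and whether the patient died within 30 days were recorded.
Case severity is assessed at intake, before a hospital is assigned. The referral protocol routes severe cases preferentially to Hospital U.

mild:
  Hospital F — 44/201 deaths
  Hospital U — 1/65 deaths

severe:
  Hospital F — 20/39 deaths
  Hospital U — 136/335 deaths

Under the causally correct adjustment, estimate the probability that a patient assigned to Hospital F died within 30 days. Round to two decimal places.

0.39

The case severity-specific comparison favours Hospital U throughout, but the pooled figures favour Hospital F. The question is whether to condition on case severity.
Since case severity is a pre-existing factor (not a product of the hospital) and it affects the outcome on its own, it is a confounder. The stratified rates, not the pooled rate, identify the causal effect.
Standardising Hospital F to the population case severity mix: 0.416·44/201 + 0.584·20/39 = 0.391.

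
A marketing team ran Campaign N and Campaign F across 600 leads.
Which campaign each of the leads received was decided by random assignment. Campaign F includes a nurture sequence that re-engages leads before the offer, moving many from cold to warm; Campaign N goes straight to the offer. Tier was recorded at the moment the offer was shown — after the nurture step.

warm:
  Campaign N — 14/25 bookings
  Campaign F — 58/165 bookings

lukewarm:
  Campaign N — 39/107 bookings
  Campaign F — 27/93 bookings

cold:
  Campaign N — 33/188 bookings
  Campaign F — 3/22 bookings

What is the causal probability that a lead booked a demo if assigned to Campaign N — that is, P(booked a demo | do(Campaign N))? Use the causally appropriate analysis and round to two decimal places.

0.27

Engagement tier is recorded after the campaign and is itself shifted by it — it sits on the causal path from campaign to outcome. Conditioning on a mediator would strip out part of the effect we want; the pooled comparison gives the total causal effect.
So P(outcome | do(Campaign N)) is just the pooled rate for Campaign N: 86/320 = 0.269.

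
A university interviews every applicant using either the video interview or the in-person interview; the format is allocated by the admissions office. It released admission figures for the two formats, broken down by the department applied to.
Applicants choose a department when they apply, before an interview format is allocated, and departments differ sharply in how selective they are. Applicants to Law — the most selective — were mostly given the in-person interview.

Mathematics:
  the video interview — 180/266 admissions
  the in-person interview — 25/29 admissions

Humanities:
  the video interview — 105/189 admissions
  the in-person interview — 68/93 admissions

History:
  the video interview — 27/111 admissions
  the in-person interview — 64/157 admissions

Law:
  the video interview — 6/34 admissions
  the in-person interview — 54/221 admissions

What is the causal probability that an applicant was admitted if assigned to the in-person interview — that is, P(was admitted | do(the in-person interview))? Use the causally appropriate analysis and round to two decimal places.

0.57

Department differs across interview formats for reasons unrelated to any effect of the interview format itself, and it separately predicts the outcome — a classic confounder. We must compare within department levels.
Standardising the in-person interview to the population department mix: 0.268·25/29 + 0.256·68/93 + 0.244·64/157 + 0.232·54/221 = 0.575.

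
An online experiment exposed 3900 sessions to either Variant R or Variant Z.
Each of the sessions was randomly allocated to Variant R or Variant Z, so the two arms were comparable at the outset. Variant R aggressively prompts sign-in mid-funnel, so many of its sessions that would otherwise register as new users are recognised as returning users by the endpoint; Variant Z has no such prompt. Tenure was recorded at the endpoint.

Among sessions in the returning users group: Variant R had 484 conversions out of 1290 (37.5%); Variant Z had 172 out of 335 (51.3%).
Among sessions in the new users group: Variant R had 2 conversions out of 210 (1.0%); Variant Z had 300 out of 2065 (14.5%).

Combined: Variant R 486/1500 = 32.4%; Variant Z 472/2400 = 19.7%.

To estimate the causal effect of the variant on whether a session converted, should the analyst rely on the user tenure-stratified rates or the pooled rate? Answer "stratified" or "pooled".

User tenure here is a post-treatment variable shaped by the variant; conditioning on it would introduce bias rather than remove it. The overall comparison is the causal one.
Pooled: Variant R 32.4% vs Variant Z 19.7%; Variant R is higher overall.

pooled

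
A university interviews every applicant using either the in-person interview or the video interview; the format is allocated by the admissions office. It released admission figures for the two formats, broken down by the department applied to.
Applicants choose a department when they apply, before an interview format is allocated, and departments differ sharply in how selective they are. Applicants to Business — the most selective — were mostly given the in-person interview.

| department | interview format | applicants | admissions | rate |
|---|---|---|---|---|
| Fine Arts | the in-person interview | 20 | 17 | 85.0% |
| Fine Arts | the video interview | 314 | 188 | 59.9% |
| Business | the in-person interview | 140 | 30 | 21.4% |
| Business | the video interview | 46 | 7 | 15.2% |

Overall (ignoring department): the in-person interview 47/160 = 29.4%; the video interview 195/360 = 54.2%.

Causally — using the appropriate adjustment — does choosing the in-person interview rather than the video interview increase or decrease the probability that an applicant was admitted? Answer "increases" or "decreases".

increases

Within every department level the in-person interview has the higher rate, yet pooled the video interview does — Simpson's reversal.
Department differs across interview formats for reasons unrelated to any effect of the interview format itself, and it separately predicts the outcome — a classic confounder. We must compare within department levels.
Within each level — Fine Arts: 85.0% vs 59.9%; Business: 21.4% vs 15.2% — the in-person interview is higher every time.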